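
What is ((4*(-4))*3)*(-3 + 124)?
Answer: -5808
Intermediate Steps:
((4*(-4))*3)*(-3 + 124) = -16*3*121 = -48*121 = -5808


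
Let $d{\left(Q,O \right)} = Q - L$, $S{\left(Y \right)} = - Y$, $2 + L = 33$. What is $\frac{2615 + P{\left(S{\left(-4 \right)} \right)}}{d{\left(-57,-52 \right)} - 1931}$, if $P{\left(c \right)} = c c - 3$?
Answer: $- \frac{876}{673} \approx -1.3016$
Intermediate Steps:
$L = 31$ ($L = -2 + 33 = 31$)
$d{\left(Q,O \right)} = -31 + Q$ ($d{\left(Q,O \right)} = Q - 31 = -31 + Q$)
$P{\left(c \right)} = -3 + c^{2}$ ($P{\left(c \right)} = c^{2} - 3 = -3 + c^{2}$)
$\frac{2615 + P{\left(S{\left(-4 \right)} \right)}}{d{\left(-57,-52 \right)} - 1931} = \frac{2615 - \left(3 - \left(\left(-1\right) \left(-4\right)\right)^{2}\right)}{\left(-31 - 57\right) - 1931} = \frac{2615 - \left(3 - 4^{2}\right)}{-88 - 1931} = \frac{2615 + \left(-3 + 16\right)}{-2019} = \left(2615 + 13\right) \left(- \frac{1}{2019}\right) = 2628 \left(- \frac{1}{2019}\right) = - \frac{876}{673}$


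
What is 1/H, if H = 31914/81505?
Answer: 81505/31914 ≈ 2.5539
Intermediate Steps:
H = 31914/81505 (H = 31914*(1/81505) = 31914/81505 ≈ 0.39156)
1/H = 1/(31914/81505) = 81505/31914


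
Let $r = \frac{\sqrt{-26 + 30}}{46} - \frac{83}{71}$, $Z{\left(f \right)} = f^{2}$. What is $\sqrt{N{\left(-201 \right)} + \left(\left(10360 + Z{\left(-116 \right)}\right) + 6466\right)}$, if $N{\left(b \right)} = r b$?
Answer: $\frac{2 \sqrt{20338992138}}{1633} \approx 174.67$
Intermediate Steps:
$r = - \frac{1838}{1633}$ ($r = \sqrt{4} \cdot \frac{1}{46} - \frac{83}{71} = 2 \cdot \frac{1}{46} - \frac{83}{71} = \frac{1}{23} - \frac{83}{71} = - \frac{1838}{1633} \approx -1.1255$)
$N{\left(b \right)} = - \frac{1838 b}{1633}$
$\sqrt{N{\left(-201 \right)} + \left(\left(10360 + Z{\left(-116 \right)}\right) + 6466\right)} = \sqrt{\left(- \frac{1838}{1633}\right) \left(-201\right) + \left(\left(10360 + \left(-116\right)^{2}\right) + 6466\right)} = \sqrt{\frac{369438}{1633} + \left(\left(10360 + 13456\right) + 6466\right)} = \sqrt{\frac{369438}{1633} + \left(23816 + 6466\right)} = \sqrt{\frac{369438}{1633} + 30282} = \sqrt{\frac{49819944}{1633}} = \frac{2 \sqrt{20338992138}}{1633}$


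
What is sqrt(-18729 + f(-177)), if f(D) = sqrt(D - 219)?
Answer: sqrt(-18729 + 6*I*sqrt(11)) ≈ 0.0727 + 136.85*I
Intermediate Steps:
f(D) = sqrt(-219 + D)
sqrt(-18729 + f(-177)) = sqrt(-18729 + sqrt(-219 - 177)) = sqrt(-18729 + sqrt(-396)) = sqrt(-18729 + 6*I*sqrt(11))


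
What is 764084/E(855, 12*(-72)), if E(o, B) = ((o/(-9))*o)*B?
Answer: 191021/17544600 ≈ 0.010888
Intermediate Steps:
E(o, B) = -B*o²/9 (E(o, B) = ((o*(-⅑))*o)*B = ((-o/9)*o)*B = (-o²/9)*B = -B*o²/9)
764084/E(855, 12*(-72)) = 764084/((-⅑*12*(-72)*855²)) = 764084/((-⅑*(-864)*731025)) = 764084/70178400 = 764084*(1/70178400) = 191021/17544600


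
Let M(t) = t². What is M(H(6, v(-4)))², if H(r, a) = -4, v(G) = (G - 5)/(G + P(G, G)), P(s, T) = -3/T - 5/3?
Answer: 256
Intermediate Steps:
P(s, T) = -5/3 - 3/T (P(s, T) = -3/T - 5*⅓ = -3/T - 5/3 = -5/3 - 3/T)
v(G) = (-5 + G)/(-5/3 + G - 3/G) (v(G) = (G - 5)/(G + (-5/3 - 3/G)) = (-5 + G)/(-5/3 + G - 3/G))
M(H(6, v(-4)))² = ((-4)²)² = 16² = 256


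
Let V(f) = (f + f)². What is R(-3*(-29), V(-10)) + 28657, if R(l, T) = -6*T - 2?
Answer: 26255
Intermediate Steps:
V(f) = 4*f² (V(f) = (2*f)² = 4*f²)
R(l, T) = -2 - 6*T
R(-3*(-29), V(-10)) + 28657 = (-2 - 24*(-10)²) + 28657 = (-2 - 24*100) + 28657 = (-2 - 6*400) + 28657 = (-2 - 2400) + 28657 = -2402 + 28657 = 26255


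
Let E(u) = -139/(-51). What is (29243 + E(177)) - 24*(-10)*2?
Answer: 1516012/51 ≈ 29726.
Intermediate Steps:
E(u) = 139/51 (E(u) = -139*(-1/51) = 139/51)
(29243 + E(177)) - 24*(-10)*2 = (29243 + 139/51) - 24*(-10)*2 = 1491532/51 + 240*2 = 1491532/51 + 480 = 1516012/51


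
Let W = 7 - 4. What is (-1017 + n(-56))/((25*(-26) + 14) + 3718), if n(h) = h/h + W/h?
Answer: -56899/172592 ≈ -0.32967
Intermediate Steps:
W = 3
n(h) = 1 + 3/h (n(h) = h/h + 3/h = 1 + 3/h)
(-1017 + n(-56))/((25*(-26) + 14) + 3718) = (-1017 + (3 - 56)/(-56))/((25*(-26) + 14) + 3718) = (-1017 - 1/56*(-53))/((-650 + 14) + 3718) = (-1017 + 53/56)/(-636 + 3718) = -56899/56/3082 = -56899/56*1/3082 = -56899/172592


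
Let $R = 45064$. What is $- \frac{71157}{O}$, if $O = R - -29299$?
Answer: $- \frac{71157}{74363} \approx -0.95689$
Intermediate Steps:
$O = 74363$ ($O = 45064 - -29299 = 45064 + 29299 = 74363$)
$- \frac{71157}{O} = - \frac{71157}{74363}$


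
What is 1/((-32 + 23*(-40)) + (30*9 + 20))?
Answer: -1/662 ≈ -0.0015106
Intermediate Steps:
1/((-32 + 23*(-40)) + (30*9 + 20)) = 1/((-32 - 920) + (270 + 20)) = 1/(-952 + 290) = 1/(-662) = -1/662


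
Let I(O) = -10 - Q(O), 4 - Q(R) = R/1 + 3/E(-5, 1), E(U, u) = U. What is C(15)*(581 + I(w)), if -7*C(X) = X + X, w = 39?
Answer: -18162/7 ≈ -2594.6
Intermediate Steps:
C(X) = -2*X/7 (C(X) = -(X + X)/7 = -2*X/7)
Q(R) = 23/5 - R (Q(R) = 4 - (R/1 + 3/(-5)) = 4 - (R*1 + 3*(-⅕)) = 4 - (R - ⅗) = 4 - (-⅗ + R) = 4 + (⅗ - R) = 23/5 - R)
I(O) = -73/5 + O (I(O) = -10 - (23/5 - O) = -10 + (-23/5 + O) = -73/5 + O)
C(15)*(581 + I(w)) = (-2/7*15)*(581 + (-73/5 + 39)) = -30*(581 + 122/5)/7 = -30/7*3027/5 = -18162/7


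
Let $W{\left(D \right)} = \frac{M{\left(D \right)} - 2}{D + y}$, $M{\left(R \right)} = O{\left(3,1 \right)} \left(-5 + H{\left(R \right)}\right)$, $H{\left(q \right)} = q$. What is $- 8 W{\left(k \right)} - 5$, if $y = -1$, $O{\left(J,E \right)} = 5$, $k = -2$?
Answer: $- \frac{311}{3} \approx -103.67$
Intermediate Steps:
$M{\left(R \right)} = -25 + 5 R$ ($M{\left(R \right)} = 5 \left(-5 + R\right) = -25 + 5 R$)
$W{\left(D \right)} = \frac{-27 + 5 D}{-1 + D}$ ($W{\left(D \right)} = \frac{\left(-25 + 5 D\right) - 2}{D - 1} = \frac{-27 + 5 D}{-1 + D}$)
$- 8 W{\left(k \right)} - 5 = - 8 \frac{-27 + 5 \left(-2\right)}{-1 - 2} - 5 = - 8 \frac{-27 - 10}{-3} - 5 = - 8 \left(\left(- \frac{1}{3}\right) \left(-37\right)\right) - 5 = \left(-8\right) \frac{37}{3} - 5 = - \frac{296}{3} - 5 = - \frac{311}{3}$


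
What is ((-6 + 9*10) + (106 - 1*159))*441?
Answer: 13671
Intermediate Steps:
((-6 + 9*10) + (106 - 1*159))*441 = ((-6 + 90) + (106 - 159))*441 = (84 - 53)*441 = 31*441 = 13671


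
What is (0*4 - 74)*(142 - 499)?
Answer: 26418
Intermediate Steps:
(0*4 - 74)*(142 - 499) = (0 - 74)*(-357) = -74*(-357) = 26418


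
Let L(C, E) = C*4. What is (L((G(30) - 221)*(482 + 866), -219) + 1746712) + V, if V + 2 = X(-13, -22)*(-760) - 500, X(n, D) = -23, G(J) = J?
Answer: 733818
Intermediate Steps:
L(C, E) = 4*C
V = 16978 (V = -2 + (-23*(-760) - 500) = -2 + (17480 - 500) = -2 + 16980 = 16978)
(L((G(30) - 221)*(482 + 866), -219) + 1746712) + V = (4*((30 - 221)*(482 + 866)) + 1746712) + 16978 = (4*(-191*1348) + 1746712) + 16978 = (4*(-257468) + 1746712) + 16978 = (-1029872 + 1746712) + 16978 = 716840 + 16978 = 733818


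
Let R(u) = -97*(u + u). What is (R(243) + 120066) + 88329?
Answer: 161253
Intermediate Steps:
R(u) = -194*u
(R(243) + 120066) + 88329 = (-194*243 + 120066) + 88329 = (-47142 + 120066) + 88329 = 72924 + 88329 = 161253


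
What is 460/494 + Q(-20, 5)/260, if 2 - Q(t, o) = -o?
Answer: 4733/4940 ≈ 0.95810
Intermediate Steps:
Q(t, o) = 2 + o (Q(t, o) = 2 - (-1)*o = 2 + o)
460/494 + Q(-20, 5)/260 = 460/494 + (2 + 5)/260 = 460*(1/494) + 7*(1/260) = 230/247 + 7/260 = 4733/4940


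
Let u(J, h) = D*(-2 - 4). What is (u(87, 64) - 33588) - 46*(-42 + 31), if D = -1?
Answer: -33076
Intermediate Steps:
u(J, h) = 6 (u(J, h) = -(-2 - 4) = -1*(-6) = 6)
(u(87, 64) - 33588) - 46*(-42 + 31) = (6 - 33588) - 46*(-42 + 31) = -33582 - 46*(-11) = -33582 + 506 = -33076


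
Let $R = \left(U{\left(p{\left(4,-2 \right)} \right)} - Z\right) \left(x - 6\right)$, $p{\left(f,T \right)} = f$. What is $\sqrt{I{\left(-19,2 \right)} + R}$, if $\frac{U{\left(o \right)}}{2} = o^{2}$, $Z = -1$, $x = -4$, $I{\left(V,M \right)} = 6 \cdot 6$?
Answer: $7 i \sqrt{6} \approx 17.146 i$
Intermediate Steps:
$I{\left(V,M \right)} = 36$
$U{\left(o \right)} = 2 o^{2}$
$R = -330$ ($R = \left(2 \cdot 4^{2} - -1\right) \left(-4 - 6\right) = \left(2 \cdot 16 + 1\right) \left(-4 - 6\right) = \left(32 + 1\right) \left(-10\right) = 33 \left(-10\right) = -330$)
$\sqrt{I{\left(-19,2 \right)} + R} = \sqrt{36 - 330} = \sqrt{-294} = 7 i \sqrt{6}$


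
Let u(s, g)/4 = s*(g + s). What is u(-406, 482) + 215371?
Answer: 91947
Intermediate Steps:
u(s, g) = 4*s*(g + s) (u(s, g) = 4*(s*(g + s)) = 4*s*(g + s))
u(-406, 482) + 215371 = 4*(-406)*(482 - 406) + 215371 = 4*(-406)*76 + 215371 = -123424 + 215371 = 91947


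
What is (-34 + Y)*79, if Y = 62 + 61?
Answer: 7031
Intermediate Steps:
Y = 123
(-34 + Y)*79 = (-34 + 123)*79 = 89*79 = 7031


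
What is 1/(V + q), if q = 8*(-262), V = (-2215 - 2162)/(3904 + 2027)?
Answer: -1977/4145251 ≈ -0.00047693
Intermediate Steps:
V = -1459/1977 (V = -4377/5931 = -4377*1/5931 = -1459/1977 ≈ -0.73799)
q = -2096
1/(V + q) = 1/(-1459/1977 - 2096) = 1/(-4145251/1977) = -1977/4145251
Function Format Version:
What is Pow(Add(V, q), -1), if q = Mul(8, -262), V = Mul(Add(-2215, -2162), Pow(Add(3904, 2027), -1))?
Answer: Rational(-1977, 4145251) ≈ -0.00047693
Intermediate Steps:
V = Rational(-1459, 1977) (V = Mul(-4377, Pow(5931, -1)) = Mul(-4377, Rational(1, 5931)) = Rational(-1459, 1977) ≈ -0.73799)
q = -2096
Pow(Add(V, q), -1) = Pow(Add(Rational(-1459, 1977), -2096), -1) = Pow(Rational(-4145251, 1977), -1) = Rational(-1977, 4145251)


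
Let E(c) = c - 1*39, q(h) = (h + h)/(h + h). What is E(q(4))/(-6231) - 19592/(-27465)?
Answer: 13680158/19014935 ≈ 0.71944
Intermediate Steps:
q(h) = 1 (q(h) = (2*h)/((2*h)) = (2*h)*(1/(2*h)) = 1)
E(c) = -39 + c (E(c) = c - 39 = -39 + c)
E(q(4))/(-6231) - 19592/(-27465) = (-39 + 1)/(-6231) - 19592/(-27465) = -38*(-1/6231) - 19592*(-1/27465) = 38/6231 + 19592/27465 = 13680158/19014935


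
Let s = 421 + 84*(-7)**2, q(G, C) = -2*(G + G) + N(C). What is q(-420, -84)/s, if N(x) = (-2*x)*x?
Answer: -12432/4537 ≈ -2.7401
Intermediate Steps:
N(x) = -2*x**2
q(G, C) = -4*G - 2*C**2 (q(G, C) = -2*(G + G) - 2*C**2 = -4*G - 2*C**2)
s = 4537 (s = 421 + 84*49 = 421 + 4116 = 4537)
q(-420, -84)/s = (-4*(-420) - 2*(-84)**2)/4537 = (1680 - 2*7056)*(1/4537) = (1680 - 14112)*(1/4537) = -12432*1/4537 = -12432/4537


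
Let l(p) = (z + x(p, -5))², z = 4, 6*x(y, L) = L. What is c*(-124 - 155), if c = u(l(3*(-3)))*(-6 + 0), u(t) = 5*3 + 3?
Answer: 30132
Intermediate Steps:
x(y, L) = L/6
l(p) = 361/36 (l(p) = (4 + (⅙)*(-5))² = (4 - ⅚)² = (19/6)² = 361/36)
u(t) = 18 (u(t) = 15 + 3 = 18)
c = -108 (c = 18*(-6 + 0) = 18*(-6) = -108)
c*(-124 - 155) = -108*(-124 - 155) = -108*(-279) = 30132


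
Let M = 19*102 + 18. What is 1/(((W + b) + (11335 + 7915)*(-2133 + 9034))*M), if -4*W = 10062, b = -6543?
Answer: 1/259825634574 ≈ 3.8487e-12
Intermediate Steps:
W = -5031/2 (W = -1/4*10062 = -5031/2 ≈ -2515.5)
M = 1956 (M = 1938 + 18 = 1956)
1/(((W + b) + (11335 + 7915)*(-2133 + 9034))*M) = 1/(((-5031/2 - 6543) + (11335 + 7915)*(-2133 + 9034))*1956) = (1/1956)/(-18117/2 + 19250*6901) = (1/1956)/(-18117/2 + 132844250) = (1/1956)/(265670383/2) = (2/265670383)*(1/1956) = 1/259825634574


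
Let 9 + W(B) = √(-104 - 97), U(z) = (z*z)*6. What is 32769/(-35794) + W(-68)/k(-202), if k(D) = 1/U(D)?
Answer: -7169918643/3254 + 244824*I*√201 ≈ -2.2034e+6 + 3.471e+6*I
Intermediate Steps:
U(z) = 6*z² (U(z) = z²*6 = 6*z²)
W(B) = -9 + I*√201 (W(B) = -9 + √(-104 - 97) = -9 + √(-201) = -9 + I*√201)
k(D) = 1/(6*D²)
32769/(-35794) + W(-68)/k(-202) = 32769/(-35794) + (-9 + I*√201)/(((⅙)/(-202)²)) = 32769*(-1/35794) + (-9 + I*√201)/(((⅙)*(1/40804))) = -2979/3254 + (-9 + I*√201)/(1/244824) = -2979/3254 + (-9 + I*√201)*244824 = -2979/3254 + (-2203416 + 244824*I*√201) = -7169918643/3254 + 244824*I*√201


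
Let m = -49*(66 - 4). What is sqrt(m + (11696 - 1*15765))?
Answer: I*sqrt(7107) ≈ 84.303*I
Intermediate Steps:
m = -3038 (m = -49*62 = -3038)
sqrt(m + (11696 - 1*15765)) = sqrt(-3038 + (11696 - 1*15765)) = sqrt(-3038 + (11696 - 15765)) = sqrt(-3038 - 4069) = sqrt(-7107) = I*sqrt(7107)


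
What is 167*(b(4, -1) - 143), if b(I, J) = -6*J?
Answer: -22879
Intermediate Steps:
167*(b(4, -1) - 143) = 167*(-6*(-1) - 143) = 167*(6 - 143) = 167*(-137) = -22879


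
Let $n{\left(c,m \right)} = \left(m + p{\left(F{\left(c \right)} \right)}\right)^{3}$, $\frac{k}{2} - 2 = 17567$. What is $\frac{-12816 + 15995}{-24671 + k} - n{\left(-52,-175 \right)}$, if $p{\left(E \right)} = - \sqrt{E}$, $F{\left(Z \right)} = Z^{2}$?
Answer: $\frac{122433370940}{10467} \approx 1.1697 \cdot 10^{7}$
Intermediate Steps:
$k = 35138$ ($k = 4 + 2 \cdot 17567 = 4 + 35134 = 35138$)
$n{\left(c,m \right)} = \left(m - \sqrt{c^{2}}\right)^{3}$
$\frac{-12816 + 15995}{-24671 + k} - n{\left(-52,-175 \right)} = \frac{-12816 + 15995}{-24671 + 35138} - \left(-175 - \sqrt{\left(-52\right)^{2}}\right)^{3} = \frac{3179}{10467} - \left(-175 - \sqrt{2704}\right)^{3} = 3179 \cdot \frac{1}{10467} - \left(-175 - 52\right)^{3} = \frac{3179}{10467} - \left(-175 - 52\right)^{3} = \frac{3179}{10467} - \left(-227\right)^{3} = \frac{3179}{10467} - -11697083 = \frac{3179}{10467} + 11697083 = \frac{122433370940}{10467}$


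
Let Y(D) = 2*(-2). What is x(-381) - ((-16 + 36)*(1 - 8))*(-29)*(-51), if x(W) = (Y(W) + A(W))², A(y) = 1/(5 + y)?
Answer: 29275579585/141376 ≈ 2.0708e+5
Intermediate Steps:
Y(D) = -4
x(W) = (-4 + 1/(5 + W))²
x(-381) - ((-16 + 36)*(1 - 8))*(-29)*(-51) = (19 + 4*(-381))²/(5 - 381)² - ((-16 + 36)*(1 - 8))*(-29)*(-51) = (19 - 1524)²/(-376)² - (20*(-7))*(-29)*(-51) = (1/141376)*(-1505)² - (-140*(-29))*(-51) = (1/141376)*2265025 - 4060*(-51) = 2265025/141376 - 1*(-207060) = 2265025/141376 + 207060 = 29275579585/141376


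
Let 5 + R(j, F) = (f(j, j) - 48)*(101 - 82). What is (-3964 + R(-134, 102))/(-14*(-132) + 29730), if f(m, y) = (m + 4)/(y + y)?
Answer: -652819/4231452 ≈ -0.15428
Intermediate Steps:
f(m, y) = (4 + m)/(2*y) (f(m, y) = (4 + m)/((2*y)) = (4 + m)*(1/(2*y)) = (4 + m)/(2*y))
R(j, F) = -917 + 19*(4 + j)/(2*j) (R(j, F) = -5 + ((4 + j)/(2*j) - 48)*(101 - 82) = -5 + (-48 + (4 + j)/(2*j))*19 = -5 + (-912 + 19*(4 + j)/(2*j)) = -917 + 19*(4 + j)/(2*j))
(-3964 + R(-134, 102))/(-14*(-132) + 29730) = (-3964 + (-1815/2 + 38/(-134)))/(-14*(-132) + 29730) = (-3964 + (-1815/2 + 38*(-1/134)))/(1848 + 29730) = (-3964 + (-1815/2 - 19/67))/31578 = (-3964 - 121643/134)*(1/31578) = -652819/134*1/31578 = -652819/4231452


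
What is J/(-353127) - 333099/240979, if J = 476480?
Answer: -232447924493/85096191333 ≈ -2.7316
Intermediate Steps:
J/(-353127) - 333099/240979 = 476480/(-353127) - 333099/240979 = 476480*(-1/353127) - 333099*1/240979 = -476480/353127 - 333099/240979 = -232447924493/85096191333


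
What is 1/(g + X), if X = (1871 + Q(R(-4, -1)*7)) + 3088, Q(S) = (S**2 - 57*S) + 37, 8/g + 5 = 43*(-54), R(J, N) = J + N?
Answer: 2327/19118624 ≈ 0.00012171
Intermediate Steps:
g = -8/2327 (g = 8/(-5 + 43*(-54)) = 8/(-5 - 2322) = 8/(-2327) = 8*(-1/2327) = -8/2327 ≈ -0.0034379)
Q(S) = 37 + S**2 - 57*S
X = 8216 (X = (1871 + (37 + ((-4 - 1)*7)**2 - 57*(-4 - 1)*7)) + 3088 = (1871 + (37 + (-5*7)**2 - (-285)*7)) + 3088 = (1871 + (37 + (-35)**2 - 57*(-35))) + 3088 = (1871 + (37 + 1225 + 1995)) + 3088 = (1871 + 3257) + 3088 = 5128 + 3088 = 8216)
1/(g + X) = 1/(-8/2327 + 8216) = 1/(19118624/2327) = 2327/19118624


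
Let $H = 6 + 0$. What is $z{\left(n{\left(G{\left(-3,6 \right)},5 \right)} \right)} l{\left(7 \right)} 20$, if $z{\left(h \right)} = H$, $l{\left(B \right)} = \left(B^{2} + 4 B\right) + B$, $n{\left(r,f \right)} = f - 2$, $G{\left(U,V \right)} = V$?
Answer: $10080$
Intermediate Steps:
$n{\left(r,f \right)} = -2 + f$
$l{\left(B \right)} = B^{2} + 5 B$
$H = 6$
$z{\left(h \right)} = 6$
$z{\left(n{\left(G{\left(-3,6 \right)},5 \right)} \right)} l{\left(7 \right)} 20 = 6 \cdot 7 \left(5 + 7\right) 20 = 6 \cdot 7 \cdot 12 \cdot 20 = 6 \cdot 84 \cdot 20 = 504 \cdot 20 = 10080$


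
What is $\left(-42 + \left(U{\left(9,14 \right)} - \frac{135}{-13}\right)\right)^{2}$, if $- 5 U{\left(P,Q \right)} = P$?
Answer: $\frac{4717584}{4225} \approx 1116.6$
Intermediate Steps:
$U{\left(P,Q \right)} = - \frac{P}{5}$
$\left(-42 + \left(U{\left(9,14 \right)} - \frac{135}{-13}\right)\right)^{2} = \left(-42 - \left(\frac{9}{5} + \frac{135}{-13}\right)\right)^{2} = \left(-42 - \left(\frac{9}{5} + 135 \left(- \frac{1}{13}\right)\right)\right)^{2} = \left(-42 - - \frac{558}{65}\right)^{2} = \left(-42 + \left(- \frac{9}{5} + \frac{135}{13}\right)\right)^{2} = \left(-42 + \frac{558}{65}\right)^{2} = \left(- \frac{2172}{65}\right)^{2} = \frac{4717584}{4225}$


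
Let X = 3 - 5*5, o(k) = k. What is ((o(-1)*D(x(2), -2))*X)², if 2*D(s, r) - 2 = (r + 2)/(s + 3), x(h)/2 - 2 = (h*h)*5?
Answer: 484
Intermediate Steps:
x(h) = 4 + 10*h² (x(h) = 4 + 2*((h*h)*5) = 4 + 2*(h²*5) = 4 + 2*(5*h²) = 4 + 10*h²)
X = -22 (X = 3 - 25 = -22)
D(s, r) = 1 + (2 + r)/(2*(3 + s)) (D(s, r) = 1 + ((r + 2)/(s + 3))/2 = 1 + ((2 + r)/(3 + s))/2 = 1 + (2 + r)/(2*(3 + s)))
((o(-1)*D(x(2), -2))*X)² = (-(4 + (4 + 10*2²) + (½)*(-2))/(3 + (4 + 10*2²))*(-22))² = (-(4 + (4 + 10*4) - 1)/(3 + (4 + 10*4))*(-22))² = (-(4 + (4 + 40) - 1)/(3 + (4 + 40))*(-22))² = (-(4 + 44 - 1)/(3 + 44)*(-22))² = (-47/47*(-22))² = (-1*1*(-22))² = (-1*(-22))² = 22² = 484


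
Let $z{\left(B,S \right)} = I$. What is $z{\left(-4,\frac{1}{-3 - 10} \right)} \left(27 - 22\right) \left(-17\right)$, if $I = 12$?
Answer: $-1020$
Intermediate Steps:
$z{\left(B,S \right)} = 12$
$z{\left(-4,\frac{1}{-3 - 10} \right)} \left(27 - 22\right) \left(-17\right) = 12 \left(27 - 22\right) \left(-17\right) = 12 \cdot 5 \left(-17\right) = 12 \left(-85\right) = -1020$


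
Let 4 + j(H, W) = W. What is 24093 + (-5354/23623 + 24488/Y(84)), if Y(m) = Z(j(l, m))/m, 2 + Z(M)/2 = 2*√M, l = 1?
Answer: 57110423719/1866217 + 2056992*√5/79 ≈ 88825.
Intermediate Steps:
j(H, W) = -4 + W
Z(M) = -4 + 4*√M (Z(M) = -4 + 2*(2*√M) = -4 + 4*√M)
Y(m) = (-4 + 4*√(-4 + m))/m
24093 + (-5354/23623 + 24488/Y(84)) = 24093 + (-5354/23623 + 24488/((4*(-1 + √(-4 + 84))/84))) = 24093 + (-5354*1/23623 + 24488/((4*(1/84)*(-1 + √80)))) = 24093 + (-5354/23623 + 24488/((4*(1/84)*(-1 + 4*√5)))) = 24093 + (-5354/23623 + 24488/(-1/21 + 4*√5/21)) = 569143585/23623 + 24488/(-1/21 + 4*√5/21)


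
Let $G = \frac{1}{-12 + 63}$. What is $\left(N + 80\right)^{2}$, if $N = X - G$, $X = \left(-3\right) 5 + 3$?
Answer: $\frac{12020089}{2601} \approx 4621.3$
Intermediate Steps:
$G = \frac{1}{51} \approx 0.019608$
$X = -12$ ($X = -15 + 3 = -12$)
$N = - \frac{613}{51}$ ($N = -12 - \frac{1}{51} = - \frac{613}{51} \approx -12.02$)
$\left(N + 80\right)^{2} = \left(- \frac{613}{51} + 80\right)^{2} = \left(\frac{3467}{51}\right)^{2} = \frac{12020089}{2601}$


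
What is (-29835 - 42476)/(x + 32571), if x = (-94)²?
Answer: -72311/41407 ≈ -1.7463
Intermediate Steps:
x = 8836
(-29835 - 42476)/(x + 32571) = (-29835 - 42476)/(8836 + 32571) = -72311/41407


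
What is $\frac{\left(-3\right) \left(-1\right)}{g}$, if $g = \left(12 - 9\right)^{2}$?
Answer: $\frac{1}{3} \approx 0.33333$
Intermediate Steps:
$g = 9$ ($g = 3^{2} = 9$)
$\frac{\left(-3\right) \left(-1\right)}{g} = \frac{\left(-3\right) \left(-1\right)}{9} = 3 \cdot \frac{1}{9} = \frac{1}{3}$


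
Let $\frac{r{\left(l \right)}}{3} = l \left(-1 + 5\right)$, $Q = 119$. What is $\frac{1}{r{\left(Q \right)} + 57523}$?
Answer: $\frac{1}{58951} \approx 1.6963 \cdot 10^{-5}$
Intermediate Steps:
$r{\left(l \right)} = 12 l$ ($r{\left(l \right)} = 3 l \left(-1 + 5\right) = 3 l 4 = 3 \cdot 4 l = 12 l$)
$\frac{1}{r{\left(Q \right)} + 57523} = \frac{1}{12 \cdot 119 + 57523} = \frac{1}{1428 + 57523} = \frac{1}{58951}$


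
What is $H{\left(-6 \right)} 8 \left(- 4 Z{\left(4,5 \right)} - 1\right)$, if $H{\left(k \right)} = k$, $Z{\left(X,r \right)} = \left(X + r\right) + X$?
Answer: $2544$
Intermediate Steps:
$Z{\left(X,r \right)} = r + 2 X$
$H{\left(-6 \right)} 8 \left(- 4 Z{\left(4,5 \right)} - 1\right) = \left(-6\right) 8 \left(- 4 \left(5 + 2 \cdot 4\right) - 1\right) = - 48 \left(- 4 \left(5 + 8\right) - 1\right) = - 48 \left(\left(-4\right) 13 - 1\right) = - 48 \left(-52 - 1\right) = \left(-48\right) \left(-53\right) = 2544$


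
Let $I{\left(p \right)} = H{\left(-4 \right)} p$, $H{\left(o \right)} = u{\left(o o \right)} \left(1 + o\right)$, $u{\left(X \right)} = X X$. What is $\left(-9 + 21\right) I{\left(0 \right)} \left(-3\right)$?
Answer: $0$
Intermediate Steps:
$u{\left(X \right)} = X^{2}$
$H{\left(o \right)} = o^{4} \left(1 + o\right)$ ($H{\left(o \right)} = \left(o o\right)^{2} \left(1 + o\right) = \left(o^{2}\right)^{2} \left(1 + o\right) = o^{4} \left(1 + o\right)$)
$I{\left(p \right)} = - 768 p$ ($I{\left(p \right)} = \left(-4\right)^{4} \left(1 - 4\right) p = 256 \left(-3\right) p = - 768 p$)
$\left(-9 + 21\right) I{\left(0 \right)} \left(-3\right) = \left(-9 + 21\right) \left(\left(-768\right) 0\right) \left(-3\right) = 12 \cdot 0 \left(-3\right) = 0 \left(-3\right) = 0$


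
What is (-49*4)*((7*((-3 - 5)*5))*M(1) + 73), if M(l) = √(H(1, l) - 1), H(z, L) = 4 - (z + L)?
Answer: 40572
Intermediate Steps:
H(z, L) = 4 - L - z (H(z, L) = 4 - (L + z) = 4 + (-L - z) = 4 - L - z)
M(l) = √(2 - l) (M(l) = √((4 - l - 1*1) - 1) = √((4 - l - 1) - 1) = √((3 - l) - 1) = √(2 - l))
(-49*4)*((7*((-3 - 5)*5))*M(1) + 73) = (-49*4)*((7*((-3 - 5)*5))*√(2 - 1*1) + 73) = -196*((7*(-8*5))*√(2 - 1) + 73) = -196*((7*(-40))*√1 + 73) = -196*(-280*1 + 73) = -196*(-280 + 73) = -196*(-207) = 40572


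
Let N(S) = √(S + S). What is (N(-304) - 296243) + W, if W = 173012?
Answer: -123231 + 4*I*√38 ≈ -1.2323e+5 + 24.658*I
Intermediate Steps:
N(S) = √2*√S (N(S) = √(2*S) = √2*√S)
(N(-304) - 296243) + W = (√2*√(-304) - 296243) + 173012 = (√2*(4*I*√19) - 296243) + 173012 = (4*I*√38 - 296243) + 173012 = (-296243 + 4*I*√38) + 173012 = -123231 + 4*I*√38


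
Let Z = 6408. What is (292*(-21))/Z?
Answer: -511/534 ≈ -0.95693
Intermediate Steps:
(292*(-21))/Z = (292*(-21))/6408 = -6132*1/6408 = -511/534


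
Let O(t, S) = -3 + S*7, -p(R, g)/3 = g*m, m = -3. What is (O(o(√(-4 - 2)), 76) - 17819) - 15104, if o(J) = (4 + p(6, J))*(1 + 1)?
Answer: -32394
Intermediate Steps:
p(R, g) = 9*g (p(R, g) = -3*g*(-3) = -(-9)*g = 9*g)
o(J) = 8 + 18*J (o(J) = (4 + 9*J)*(1 + 1) = (4 + 9*J)*2 = 8 + 18*J)
O(t, S) = -3 + 7*S
(O(o(√(-4 - 2)), 76) - 17819) - 15104 = ((-3 + 7*76) - 17819) - 15104 = ((-3 + 532) - 17819) - 15104 = (529 - 17819) - 15104 = -17290 - 15104 = -32394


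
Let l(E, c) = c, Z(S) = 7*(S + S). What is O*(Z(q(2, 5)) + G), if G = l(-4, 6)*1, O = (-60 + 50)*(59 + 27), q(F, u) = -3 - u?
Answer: 91160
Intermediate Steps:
O = -860 (O = -10*86 = -860)
Z(S) = 14*S (Z(S) = 7*(2*S) = 14*S)
G = 6 (G = 6*1 = 6)
O*(Z(q(2, 5)) + G) = -860*(14*(-3 - 1*5) + 6) = -860*(14*(-3 - 5) + 6) = -860*(14*(-8) + 6) = -860*(-112 + 6) = -860*(-106) = 91160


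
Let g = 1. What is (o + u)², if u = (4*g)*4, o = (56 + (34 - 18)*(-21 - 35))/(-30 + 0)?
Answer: 1936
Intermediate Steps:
o = 28 (o = (56 + 16*(-56))/(-30) = (56 - 896)*(-1/30) = -840*(-1/30) = 28)
u = 16 (u = (4*1)*4 = 4*4 = 16)
(o + u)² = (28 + 16)² = 44² = 1936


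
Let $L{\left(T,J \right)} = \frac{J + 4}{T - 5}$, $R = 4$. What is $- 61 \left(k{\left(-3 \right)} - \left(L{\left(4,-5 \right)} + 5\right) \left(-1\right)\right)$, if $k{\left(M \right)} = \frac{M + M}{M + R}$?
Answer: $0$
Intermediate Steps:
$L{\left(T,J \right)} = \frac{4 + J}{-5 + T}$
$k{\left(M \right)} = \frac{2 M}{4 + M}$ ($k{\left(M \right)} = \frac{M + M}{M + 4} = \frac{2 M}{4 + M}$)
$- 61 \left(k{\left(-3 \right)} - \left(L{\left(4,-5 \right)} + 5\right) \left(-1\right)\right) = - 61 \left(2 \left(-3\right) \frac{1}{4 - 3} - \left(\frac{4 - 5}{-5 + 4} + 5\right) \left(-1\right)\right) = - 61 \left(2 \left(-3\right) 1^{-1} - \left(\frac{1}{-1} \left(-1\right) + 5\right) \left(-1\right)\right) = - 61 \left(2 \left(-3\right) 1 - \left(\left(-1\right) \left(-1\right) + 5\right) \left(-1\right)\right) = - 61 \left(-6 - \left(1 + 5\right) \left(-1\right)\right) = - 61 \left(-6 - 6 \left(-1\right)\right) = - 61 \left(-6 - -6\right) = - 61 \left(-6 + 6\right) = \left(-61\right) 0 = 0$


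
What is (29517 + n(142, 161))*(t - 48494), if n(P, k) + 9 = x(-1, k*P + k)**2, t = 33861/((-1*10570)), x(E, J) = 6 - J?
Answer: -271589707966157477/10570 ≈ -2.5694e+13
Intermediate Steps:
t = -33861/10570 (t = 33861/(-10570) = 33861*(-1/10570) = -33861/10570 ≈ -3.2035)
n(P, k) = -9 + (6 - k - P*k)**2 (n(P, k) = -9 + (6 - (k*P + k))**2 = -9 + (6 - (P*k + k))**2 = -9 + (6 - (k + P*k))**2 = -9 + (6 + (-k - P*k))**2 = -9 + (6 - k - P*k)**2)
(29517 + n(142, 161))*(t - 48494) = (29517 + (-9 + (-6 + 161*(1 + 142))**2))*(-33861/10570 - 48494) = (29517 + (-9 + (-6 + 161*143)**2))*(-512615441/10570) = (29517 + (-9 + (-6 + 23023)**2))*(-512615441/10570) = (29517 + (-9 + 23017**2))*(-512615441/10570) = (29517 + (-9 + 529782289))*(-512615441/10570) = (29517 + 529782280)*(-512615441/10570) = 529811797*(-512615441/10570) = -271589707966157477/10570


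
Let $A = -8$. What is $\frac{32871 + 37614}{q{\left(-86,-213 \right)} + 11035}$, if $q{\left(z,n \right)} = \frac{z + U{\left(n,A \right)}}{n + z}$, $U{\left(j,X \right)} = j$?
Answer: $\frac{70485}{11036} \approx 6.3868$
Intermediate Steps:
$q{\left(z,n \right)} = 1$ ($q{\left(z,n \right)} = \frac{z + n}{n + z} = \frac{n + z}{n + z} = 1$)
$\frac{32871 + 37614}{q{\left(-86,-213 \right)} + 11035} = \frac{32871 + 37614}{1 + 11035} = \frac{70485}{11036}$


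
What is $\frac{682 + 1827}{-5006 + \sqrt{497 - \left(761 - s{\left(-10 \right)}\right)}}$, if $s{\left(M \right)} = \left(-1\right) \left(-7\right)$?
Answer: $- \frac{12560054}{25060293} - \frac{2509 i \sqrt{257}}{25060293} \approx -0.50119 - 0.001605 i$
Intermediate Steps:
$s{\left(M \right)} = 7$
$\frac{682 + 1827}{-5006 + \sqrt{497 - \left(761 - s{\left(-10 \right)}\right)}} = \frac{682 + 1827}{-5006 + \sqrt{497 - \left(761 - 7\right)}} = \frac{2509}{-5006 + \sqrt{497 - 754}} = \frac{2509}{-5006 + \sqrt{-257}} = \frac{2509}{-5006 + i \sqrt{257}}$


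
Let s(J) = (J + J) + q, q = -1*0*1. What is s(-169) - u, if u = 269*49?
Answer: -13519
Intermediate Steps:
q = 0 (q = 0*1 = 0)
s(J) = 2*J (s(J) = (J + J) + 0 = 2*J + 0 = 2*J)
u = 13181
s(-169) - u = 2*(-169) - 1*13181 = -338 - 13181 = -13519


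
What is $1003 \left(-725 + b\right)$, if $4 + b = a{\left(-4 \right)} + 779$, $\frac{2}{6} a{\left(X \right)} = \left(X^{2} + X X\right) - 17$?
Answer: $95285$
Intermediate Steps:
$a{\left(X \right)} = -51 + 6 X^{2}$ ($a{\left(X \right)} = 3 \left(\left(X^{2} + X X\right) - 17\right) = 3 \left(\left(X^{2} + X^{2}\right) - 17\right) = 3 \left(2 X^{2} - 17\right) = 3 \left(-17 + 2 X^{2}\right) = -51 + 6 X^{2}$)
$b = 820$ ($b = -4 + \left(\left(-51 + 6 \left(-4\right)^{2}\right) + 779\right) = -4 + \left(\left(-51 + 6 \cdot 16\right) + 779\right) = -4 + \left(\left(-51 + 96\right) + 779\right) = -4 + \left(45 + 779\right) = -4 + 824 = 820$)
$1003 \left(-725 + b\right) = 1003 \left(-725 + 820\right) = 1003 \cdot 95 = 95285$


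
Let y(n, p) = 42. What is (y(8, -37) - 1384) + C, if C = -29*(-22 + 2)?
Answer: -762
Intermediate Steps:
C = 580 (C = -29*(-20) = 580)
(y(8, -37) - 1384) + C = (42 - 1384) + 580 = -1342 + 580 = -762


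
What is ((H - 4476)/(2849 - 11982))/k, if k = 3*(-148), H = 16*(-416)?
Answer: -2783/1013763 ≈ -0.0027452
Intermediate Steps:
H = -6656
k = -444
((H - 4476)/(2849 - 11982))/k = ((-6656 - 4476)/(2849 - 11982))/(-444) = -11132/(-9133)*(-1/444) = -11132*(-1/9133)*(-1/444) = (11132/9133)*(-1/444) = -2783/1013763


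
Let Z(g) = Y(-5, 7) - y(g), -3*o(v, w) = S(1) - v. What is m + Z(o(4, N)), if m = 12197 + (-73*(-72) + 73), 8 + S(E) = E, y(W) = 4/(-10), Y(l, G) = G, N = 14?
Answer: 87667/5 ≈ 17533.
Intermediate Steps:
y(W) = -2/5 (y(W) = 4*(-1/10) = -2/5)
S(E) = -8 + E
o(v, w) = 7/3 + v/3 (o(v, w) = -((-8 + 1) - v)/3 = -(-7 - v)/3 = 7/3 + v/3)
Z(g) = 37/5 (Z(g) = 7 - 1*(-2/5) = 7 + 2/5 = 37/5)
m = 17526 (m = 12197 + (5256 + 73) = 12197 + 5329 = 17526)
m + Z(o(4, N)) = 17526 + 37/5 = 87667/5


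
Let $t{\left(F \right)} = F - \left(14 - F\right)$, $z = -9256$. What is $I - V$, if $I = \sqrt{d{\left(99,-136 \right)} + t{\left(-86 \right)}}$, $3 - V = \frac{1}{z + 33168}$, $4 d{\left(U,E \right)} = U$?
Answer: $- \frac{71735}{23912} + \frac{i \sqrt{645}}{2} \approx -3.0 + 12.698 i$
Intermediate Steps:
$d{\left(U,E \right)} = \frac{U}{4}$
$t{\left(F \right)} = -14 + 2 F$ ($t{\left(F \right)} = F + \left(-14 + F\right) = -14 + 2 F$)
$V = \frac{71735}{23912}$ ($V = 3 - \frac{1}{-9256 + 33168} = 3 - \frac{1}{23912} = \frac{71735}{23912} \approx 3.0$)
$I = \frac{i \sqrt{645}}{2}$ ($I = \sqrt{\frac{1}{4} \cdot 99 + \left(-14 + 2 \left(-86\right)\right)} = \sqrt{\frac{99}{4} - 186} = \sqrt{- \frac{645}{4}} = \frac{i \sqrt{645}}{2} \approx 12.698 i$)
$I - V = \frac{i \sqrt{645}}{2} - \frac{71735}{23912} = - \frac{71735}{23912} + \frac{i \sqrt{645}}{2}$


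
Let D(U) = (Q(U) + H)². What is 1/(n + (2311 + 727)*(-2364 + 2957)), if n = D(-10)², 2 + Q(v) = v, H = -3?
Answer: 1/1852159 ≈ 5.3991e-7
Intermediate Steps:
Q(v) = -2 + v
D(U) = (-5 + U)² (D(U) = ((-2 + U) - 3)² = (-5 + U)²)
n = 50625 (n = ((-5 - 10)²)² = ((-15)²)² = 225² = 50625)
1/(n + (2311 + 727)*(-2364 + 2957)) = 1/(50625 + (2311 + 727)*(-2364 + 2957)) = 1/(50625 + 3038*593) = 1/(50625 + 1801534) = 1/1852159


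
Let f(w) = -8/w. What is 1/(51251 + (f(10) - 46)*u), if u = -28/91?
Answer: 5/256327 ≈ 1.9506e-5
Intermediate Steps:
u = -4/13 (u = -28*1/91 = -4/13 ≈ -0.30769)
1/(51251 + (f(10) - 46)*u) = 1/(51251 + (-8/10 - 46)*(-4/13)) = 1/(51251 + (-8*⅒ - 46)*(-4/13)) = 1/(51251 + (-⅘ - 46)*(-4/13)) = 1/(51251 - 234/5*(-4/13)) = 1/(51251 + 72/5) = 1/(256327/5) = 5/256327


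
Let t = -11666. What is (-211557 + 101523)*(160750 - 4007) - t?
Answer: -17247047596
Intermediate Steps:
(-211557 + 101523)*(160750 - 4007) - t = (-211557 + 101523)*(160750 - 4007) - 1*(-11666) = -110034*156743 + 11666 = -17247059262 + 11666 = -17247047596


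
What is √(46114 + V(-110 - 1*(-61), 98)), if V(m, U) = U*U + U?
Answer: 2*√13954 ≈ 236.25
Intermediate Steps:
V(m, U) = U + U² (V(m, U) = U² + U = U + U²)
√(46114 + V(-110 - 1*(-61), 98)) = √(46114 + 98*(1 + 98)) = √(46114 + 98*99) = √(46114 + 9702) = √55816 = 2*√13954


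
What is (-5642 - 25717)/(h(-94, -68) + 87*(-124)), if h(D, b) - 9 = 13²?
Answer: 31359/10610 ≈ 2.9556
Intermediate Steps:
h(D, b) = 178 (h(D, b) = 9 + 13² = 9 + 169 = 178)
(-5642 - 25717)/(h(-94, -68) + 87*(-124)) = (-5642 - 25717)/(178 + 87*(-124)) = -31359/(178 - 10788) = -31359/(-10610) = -31359*(-1/10610) = 31359/10610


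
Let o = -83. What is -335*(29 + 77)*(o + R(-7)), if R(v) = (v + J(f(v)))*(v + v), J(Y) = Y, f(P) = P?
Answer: -4012630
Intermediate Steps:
R(v) = 4*v**2 (R(v) = (v + v)*(v + v) = (2*v)*(2*v) = 4*v**2)
-335*(29 + 77)*(o + R(-7)) = -335*(29 + 77)*(-83 + 4*(-7)**2) = -35510*(-83 + 4*49) = -35510*(-83 + 196) = -35510*113 = -335*11978 = -4012630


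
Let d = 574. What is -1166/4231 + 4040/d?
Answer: 8211978/1214297 ≈ 6.7627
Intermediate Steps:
-1166/4231 + 4040/d = -1166/4231 + 4040/574 = -1166*1/4231 + 4040*(1/574) = -1166/4231 + 2020/287 = 8211978/1214297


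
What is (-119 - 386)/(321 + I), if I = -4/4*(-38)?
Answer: -505/359 ≈ -1.4067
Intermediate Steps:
I = 38 (I = -4*1/4*(-38) = -1*(-38) = 38)
(-119 - 386)/(321 + I) = (-119 - 386)/(321 + 38) = -505/359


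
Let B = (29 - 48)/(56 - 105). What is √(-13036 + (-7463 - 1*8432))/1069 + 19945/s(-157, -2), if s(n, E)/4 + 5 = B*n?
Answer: -977305/12912 + I*√28931/1069 ≈ -75.69 + 0.15911*I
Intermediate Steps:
B = 19/49 (B = -19/(-49) = -19*(-1/49) = 19/49 ≈ 0.38775)
s(n, E) = -20 + 76*n/49 (s(n, E) = -20 + 4*(19*n/49) = -20 + 76*n/49)
√(-13036 + (-7463 - 1*8432))/1069 + 19945/s(-157, -2) = √(-13036 + (-7463 - 1*8432))/1069 + 19945/(-20 + (76/49)*(-157)) = √(-13036 + (-7463 - 8432))*(1/1069) + 19945/(-20 - 11932/49) = √(-13036 - 15895)*(1/1069) + 19945/(-12912/49) = √(-28931)*(1/1069) + 19945*(-49/12912) = (I*√28931)*(1/1069) - 977305/12912 = I*√28931/1069 - 977305/12912 = -977305/12912 + I*√28931/1069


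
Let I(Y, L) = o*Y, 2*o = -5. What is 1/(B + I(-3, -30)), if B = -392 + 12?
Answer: -2/745 ≈ -0.0026846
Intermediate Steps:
o = -5/2 (o = (½)*(-5) = -5/2 ≈ -2.5000)
I(Y, L) = -5*Y/2
B = -380
1/(B + I(-3, -30)) = 1/(-380 - 5/2*(-3)) = 1/(-380 + 15/2) = 1/(-745/2) = -2/745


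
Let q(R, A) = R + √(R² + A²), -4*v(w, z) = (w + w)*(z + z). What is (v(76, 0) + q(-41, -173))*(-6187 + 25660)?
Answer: -798393 + 19473*√31610 ≈ 2.6638e+6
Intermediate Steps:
v(w, z) = -w*z (v(w, z) = -(w + w)*(z + z)/4 = -2*w*2*z/4 = -w*z)
q(R, A) = R + √(A² + R²)
(v(76, 0) + q(-41, -173))*(-6187 + 25660) = (-1*76*0 + (-41 + √((-173)² + (-41)²)))*(-6187 + 25660) = (0 + (-41 + √(29929 + 1681)))*19473 = (0 + (-41 + √31610))*19473 = (-41 + √31610)*19473 = -798393 + 19473*√31610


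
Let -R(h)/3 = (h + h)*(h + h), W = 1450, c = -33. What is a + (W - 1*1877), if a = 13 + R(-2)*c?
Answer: 1170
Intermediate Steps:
R(h) = -12*h² (R(h) = -3*(h + h)*(h + h) = -3*2*h*2*h = -12*h²)
a = 1597 (a = 13 - 12*(-2)²*(-33) = 13 - 12*4*(-33) = 13 - 48*(-33) = 13 + 1584 = 1597)
a + (W - 1*1877) = 1597 + (1450 - 1*1877) = 1597 + (1450 - 1877) = 1597 - 427 = 1170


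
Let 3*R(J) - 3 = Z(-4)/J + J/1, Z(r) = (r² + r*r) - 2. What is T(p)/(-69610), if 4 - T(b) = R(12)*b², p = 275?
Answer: 2646851/417660 ≈ 6.3373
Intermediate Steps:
Z(r) = -2 + 2*r² (Z(r) = (r² + r²) - 2 = 2*r² - 2 = -2 + 2*r²)
R(J) = 1 + 10/J + J/3 (R(J) = 1 + ((-2 + 2*(-4)²)/J + J/1)/3 = 1 + ((-2 + 2*16)/J + J*1)/3 = 1 + ((-2 + 32)/J + J)/3 = 1 + (30/J + J)/3 = 1 + (J + 30/J)/3 = 1 + (10/J + J/3) = 1 + 10/J + J/3)
T(b) = 4 - 35*b²/6 (T(b) = 4 - (1 + 10/12 + (⅓)*12)*b² = 4 - (1 + 10*(1/12) + 4)*b² = 4 - (1 + ⅚ + 4)*b² = 4 - 35*b²/6)
T(p)/(-69610) = (4 - 35/6*275²)/(-69610) = (4 - 35/6*75625)*(-1/69610) = (4 - 2646875/6)*(-1/69610) = -2646851/6*(-1/69610) = 2646851/417660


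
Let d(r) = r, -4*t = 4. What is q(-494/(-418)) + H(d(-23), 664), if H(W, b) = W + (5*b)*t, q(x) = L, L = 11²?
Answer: -3222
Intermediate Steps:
t = -1 (t = -¼*4 = -1)
L = 121
q(x) = 121
H(W, b) = W - 5*b (H(W, b) = W + (5*b)*(-1) = W - 5*b)
q(-494/(-418)) + H(d(-23), 664) = 121 + (-23 - 5*664) = 121 + (-23 - 3320) = 121 - 3343 = -3222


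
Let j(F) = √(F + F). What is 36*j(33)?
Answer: 36*√66 ≈ 292.47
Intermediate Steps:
j(F) = √2*√F (j(F) = √(2*F) = √2*√F)
36*j(33) = 36*(√2*√33) = 36*√66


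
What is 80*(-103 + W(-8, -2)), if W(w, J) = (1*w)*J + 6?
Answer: -6480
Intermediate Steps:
W(w, J) = 6 + J*w (W(w, J) = w*J + 6 = J*w + 6 = 6 + J*w)
80*(-103 + W(-8, -2)) = 80*(-103 + (6 - 2*(-8))) = 80*(-103 + (6 + 16)) = 80*(-103 + 22) = 80*(-81) = -6480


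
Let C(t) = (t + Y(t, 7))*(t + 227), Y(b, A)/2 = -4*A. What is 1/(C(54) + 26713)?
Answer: 1/26151 ≈ 3.8239e-5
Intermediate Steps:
Y(b, A) = -8*A (Y(b, A) = 2*(-4*A) = -8*A)
C(t) = (-56 + t)*(227 + t) (C(t) = (t - 8*7)*(t + 227) = (t - 56)*(227 + t) = (-56 + t)*(227 + t))
1/(C(54) + 26713) = 1/((-12712 + 54**2 + 171*54) + 26713) = 1/((-12712 + 2916 + 9234) + 26713) = 1/(-562 + 26713) = 1/26151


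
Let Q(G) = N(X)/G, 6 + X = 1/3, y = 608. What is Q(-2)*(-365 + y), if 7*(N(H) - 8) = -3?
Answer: -12879/14 ≈ -919.93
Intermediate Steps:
X = -17/3 (X = -6 + 1/3 = -6 + 1*(⅓) = -6 + ⅓ = -17/3 ≈ -5.6667)
N(H) = 53/7 (N(H) = 8 + (⅐)*(-3) = 8 - 3/7 = 53/7)
Q(G) = 53/(7*G)
Q(-2)*(-365 + y) = ((53/7)/(-2))*(-365 + 608) = ((53/7)*(-½))*243 = -53/14*243 = -12879/14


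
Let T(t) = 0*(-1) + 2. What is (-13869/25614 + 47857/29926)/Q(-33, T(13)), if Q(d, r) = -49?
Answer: -22521264/1043325101 ≈ -0.021586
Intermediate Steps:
T(t) = 2 (T(t) = 0 + 2 = 2)
(-13869/25614 + 47857/29926)/Q(-33, T(13)) = (-13869/25614 + 47857/29926)/(-49) = (-13869*1/25614 + 47857*(1/29926))*(-1/49) = (-1541/2846 + 47857/29926)*(-1/49) = (22521264/21292349)*(-1/49) = -22521264/1043325101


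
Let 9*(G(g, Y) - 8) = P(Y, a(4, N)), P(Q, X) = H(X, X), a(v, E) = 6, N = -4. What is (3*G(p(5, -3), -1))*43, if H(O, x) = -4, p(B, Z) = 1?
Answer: 2924/3 ≈ 974.67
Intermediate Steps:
P(Q, X) = -4
G(g, Y) = 68/9 (G(g, Y) = 8 + (1/9)*(-4) = 8 - 4/9 = 68/9)
(3*G(p(5, -3), -1))*43 = (3*(68/9))*43 = (68/3)*43 = 2924/3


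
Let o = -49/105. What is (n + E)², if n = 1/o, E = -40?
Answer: 87025/49 ≈ 1776.0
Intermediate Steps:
o = -7/15 (o = -49*1/105 = -7/15 ≈ -0.46667)
n = -15/7 (n = 1/(-7/15) = -15/7 ≈ -2.1429)
(n + E)² = (-15/7 - 40)² = (-295/7)² = 87025/49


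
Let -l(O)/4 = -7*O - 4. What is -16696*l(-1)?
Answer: 200352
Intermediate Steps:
l(O) = 16 + 28*O (l(O) = -4*(-7*O - 4) = -4*(-4 - 7*O) = 16 + 28*O)
-16696*l(-1) = -16696*(16 + 28*(-1)) = -16696*(16 - 28) = -16696*(-12) = 200352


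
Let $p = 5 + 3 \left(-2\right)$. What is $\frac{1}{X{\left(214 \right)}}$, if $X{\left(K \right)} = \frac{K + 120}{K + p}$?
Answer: $\frac{213}{334} \approx 0.63772$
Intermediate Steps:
$p = -1$ ($p = 5 - 6 = -1$)
$X{\left(K \right)} = \frac{120 + K}{-1 + K}$ ($X{\left(K \right)} = \frac{K + 120}{K - 1} = \frac{120 + K}{-1 + K}$)
$\frac{1}{X{\left(214 \right)}} = \frac{1}{\frac{1}{-1 + 214} \left(120 + 214\right)} = \frac{1}{\frac{1}{213} \cdot 334} = \frac{1}{\frac{334}{213}} = \frac{213}{334}$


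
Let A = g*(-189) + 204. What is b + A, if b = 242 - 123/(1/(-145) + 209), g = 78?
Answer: -433243819/30304 ≈ -14297.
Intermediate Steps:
A = -14538 (A = 78*(-189) + 204 = -14742 + 204 = -14538)
b = 7315733/30304 (b = 242 - 123/(-1/145 + 209) = 242 - 123/30304/145 = 242 - 123*145/30304 = 242 - 17835/30304 = 7315733/30304 ≈ 241.41)
b + A = 7315733/30304 - 14538 = -433243819/30304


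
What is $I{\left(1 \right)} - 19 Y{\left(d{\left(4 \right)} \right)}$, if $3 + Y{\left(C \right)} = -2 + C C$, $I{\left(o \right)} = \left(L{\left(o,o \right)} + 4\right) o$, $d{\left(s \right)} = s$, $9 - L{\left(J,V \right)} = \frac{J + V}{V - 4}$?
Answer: $- \frac{586}{3} \approx -195.33$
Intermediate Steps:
$L{\left(J,V \right)} = 9 - \frac{J + V}{-4 + V}$ ($L{\left(J,V \right)} = 9 - \frac{J + V}{V - 4} = 9 - \frac{J + V}{-4 + V}$)
$I{\left(o \right)} = o \left(4 + \frac{-36 + 7 o}{-4 + o}\right)$ ($I{\left(o \right)} = \left(\frac{-36 - o + 8 o}{-4 + o} + 4\right) o = \left(\frac{-36 + 7 o}{-4 + o} + 4\right) o = \left(4 + \frac{-36 + 7 o}{-4 + o}\right) o = o \left(4 + \frac{-36 + 7 o}{-4 + o}\right)$)
$Y{\left(C \right)} = -5 + C^{2}$ ($Y{\left(C \right)} = -3 + \left(-2 + C C\right) = -3 + \left(-2 + C^{2}\right) = -5 + C^{2}$)
$I{\left(1 \right)} - 19 Y{\left(d{\left(4 \right)} \right)} = 1 \frac{1}{-4 + 1} \left(-52 + 11 \cdot 1\right) - 19 \left(-5 + 4^{2}\right) = 1 \frac{1}{-3} \left(-52 + 11\right) - 19 \left(-5 + 16\right) = 1 \left(- \frac{1}{3}\right) \left(-41\right) - 209 = \frac{41}{3} - 209 = - \frac{586}{3}$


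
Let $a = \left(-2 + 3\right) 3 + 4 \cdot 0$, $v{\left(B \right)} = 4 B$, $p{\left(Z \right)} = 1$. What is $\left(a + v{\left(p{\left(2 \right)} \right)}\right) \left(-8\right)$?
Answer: $-56$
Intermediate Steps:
$a = 3$ ($a = 1 \cdot 3 + 0 = 3 + 0 = 3$)
$\left(a + v{\left(p{\left(2 \right)} \right)}\right) \left(-8\right) = \left(3 + 4 \cdot 1\right) \left(-8\right) = \left(3 + 4\right) \left(-8\right) = 7 \left(-8\right) = -56$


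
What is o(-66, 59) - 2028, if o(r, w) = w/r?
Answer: -133907/66 ≈ -2028.9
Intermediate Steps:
o(-66, 59) - 2028 = 59/(-66) - 2028 = 59*(-1/66) - 2028 = -59/66 - 2028 = -133907/66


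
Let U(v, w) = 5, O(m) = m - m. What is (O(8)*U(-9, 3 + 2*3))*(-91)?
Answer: 0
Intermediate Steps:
O(m) = 0
(O(8)*U(-9, 3 + 2*3))*(-91) = (0*5)*(-91) = 0*(-91) = 0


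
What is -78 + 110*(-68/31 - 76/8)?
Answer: -42293/31 ≈ -1364.3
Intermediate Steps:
-78 + 110*(-68/31 - 76/8) = -78 + 110*(-68*1/31 - 76*⅛) = -78 + 110*(-68/31 - 19/2) = -78 + 110*(-725/62) = -78 - 39875/31 = -42293/31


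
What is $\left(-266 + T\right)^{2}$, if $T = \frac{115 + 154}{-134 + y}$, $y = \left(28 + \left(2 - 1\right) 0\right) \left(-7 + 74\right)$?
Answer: $\frac{214464388609}{3034564} \approx 70674.0$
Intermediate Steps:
$y = 1876$ ($y = \left(28 + 1 \cdot 0\right) 67 = \left(28 + 0\right) 67 = 28 \cdot 67 = 1876$)
$T = \frac{269}{1742}$ ($T = \frac{115 + 154}{-134 + 1876} = \frac{269}{1742} \approx 0.15442$)
$\left(-266 + T\right)^{2} = \left(-266 + \frac{269}{1742}\right)^{2} = \left(- \frac{463103}{1742}\right)^{2} = \frac{214464388609}{3034564}$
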